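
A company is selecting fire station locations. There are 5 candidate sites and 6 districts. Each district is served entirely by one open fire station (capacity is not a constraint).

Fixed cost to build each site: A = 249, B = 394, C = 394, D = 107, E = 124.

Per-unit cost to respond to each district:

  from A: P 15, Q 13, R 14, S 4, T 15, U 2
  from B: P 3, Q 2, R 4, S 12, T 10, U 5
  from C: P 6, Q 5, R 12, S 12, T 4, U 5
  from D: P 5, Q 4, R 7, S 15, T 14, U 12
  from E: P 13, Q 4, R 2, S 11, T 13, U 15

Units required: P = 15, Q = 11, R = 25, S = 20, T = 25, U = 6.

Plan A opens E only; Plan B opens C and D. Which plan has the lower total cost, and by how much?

Plan A is cheaper by 117.

Plan A: {E}: P→E 13·15=195, Q→E 4·11=44, R→E 2·25=50, S→E 11·20=220, T→E 13·25=325, U→E 15·6=90. Service 924; fixed 124; total 1048.
Plan B: {C, D}: P→D 5·15=75, Q→D 4·11=44, R→D 7·25=175, S→C 12·20=240, T→C 4·25=100, U→C 5·6=30. Service 664; fixed 501; total 1165.
Difference: |1048 − 1165| = 117.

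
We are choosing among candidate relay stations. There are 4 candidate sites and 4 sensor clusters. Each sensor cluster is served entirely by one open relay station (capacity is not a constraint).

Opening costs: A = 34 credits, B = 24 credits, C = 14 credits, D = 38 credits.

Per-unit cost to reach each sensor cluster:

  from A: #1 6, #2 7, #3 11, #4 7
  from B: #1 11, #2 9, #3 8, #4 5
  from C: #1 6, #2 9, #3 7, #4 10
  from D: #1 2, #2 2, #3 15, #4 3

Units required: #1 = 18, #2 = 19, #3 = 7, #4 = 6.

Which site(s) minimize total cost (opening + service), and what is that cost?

For any fixed open set, each sensor cluster goes to its cheapest open site; total = fixed + service.
{C, D}: #1→D 2·18=36, #2→D 2·19=38, #3→C 7·7=49, #4→D 3·6=18. Service 141; fixed 52; total 193.
{B, D}: service 148 + fixed 62 = 210
{B, C, D}: service 141 + fixed 76 = 217
{A, B, C, D}: #1→D 2·18=36, #2→D 2·19=38, #3→C 7·7=49, #4→D 3·6=18. Service 141; fixed 110; total 251.
No other subset beats 193.

Open C and D; minimum total cost 193.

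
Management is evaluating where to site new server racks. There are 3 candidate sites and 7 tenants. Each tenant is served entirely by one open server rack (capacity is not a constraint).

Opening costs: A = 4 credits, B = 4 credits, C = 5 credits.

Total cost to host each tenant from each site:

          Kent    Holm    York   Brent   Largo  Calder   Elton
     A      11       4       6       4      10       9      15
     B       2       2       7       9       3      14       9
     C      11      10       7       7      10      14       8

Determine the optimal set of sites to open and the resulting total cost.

Open A and B; minimum total cost 43.

For any fixed open set, each tenant goes to its cheapest open site; total = fixed + service.
{A, B}: Kent→B 2, Holm→B 2, York→A 6, Brent→A 4, Largo→B 3, Calder→A 9, Elton→B 9. Service 35; fixed 8; total 43.
{A, B, C}: Kent→B 2, Holm→B 2, York→A 6, Brent→A 4, Largo→B 3, Calder→A 9, Elton→C 8. Service 34; fixed 13; total 47.
{B}: Kent→B 2, Holm→B 2, York→B 7, Brent→B 9, Largo→B 3, Calder→B 14, Elton→B 9. Service 46; fixed 4; total 50.
{A}: Kent→A 11, Holm→A 4, York→A 6, Brent→A 4, Largo→A 10, Calder→A 9, Elton→A 15. Service 59; fixed 4; total 63.
No other subset beats 43.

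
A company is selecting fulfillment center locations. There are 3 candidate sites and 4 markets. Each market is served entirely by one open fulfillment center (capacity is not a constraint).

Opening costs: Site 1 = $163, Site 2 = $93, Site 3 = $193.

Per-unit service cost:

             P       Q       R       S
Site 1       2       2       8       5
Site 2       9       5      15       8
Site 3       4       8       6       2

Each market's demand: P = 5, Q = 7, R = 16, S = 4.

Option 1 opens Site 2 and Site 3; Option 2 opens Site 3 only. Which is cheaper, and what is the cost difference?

Option 2 is cheaper by 72.

Option 1: {Site 2, Site 3}: P→Site 3 4·5=20, Q→Site 2 5·7=35, R→Site 3 6·16=96, S→Site 3 2·4=8. Service 159; fixed 286; total 445.
Option 2: {Site 3}: P→Site 3 4·5=20, Q→Site 3 8·7=56, R→Site 3 6·16=96, S→Site 3 2·4=8. Service 180; fixed 193; total 373.
Difference: |445 − 373| = 72.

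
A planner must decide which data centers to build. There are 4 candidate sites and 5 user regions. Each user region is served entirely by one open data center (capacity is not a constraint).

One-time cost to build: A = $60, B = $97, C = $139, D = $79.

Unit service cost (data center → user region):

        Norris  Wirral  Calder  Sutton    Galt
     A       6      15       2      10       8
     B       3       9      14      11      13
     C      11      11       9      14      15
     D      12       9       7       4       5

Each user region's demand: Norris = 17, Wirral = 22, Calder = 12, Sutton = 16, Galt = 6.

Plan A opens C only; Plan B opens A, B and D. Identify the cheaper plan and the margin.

Plan A: {C}: Norris→C 11·17=187, Wirral→C 11·22=242, Calder→C 9·12=108, Sutton→C 14·16=224, Galt→C 15·6=90. Service 851; fixed 139; total 990.
Plan B: {A, B, D}: Norris→B 3·17=51, Wirral→B 9·22=198, Calder→A 2·12=24, Sutton→D 4·16=64, Galt→D 5·6=30. Service 367; fixed 236; total 603.
Difference: |990 − 603| = 387.

Plan B is cheaper by 387.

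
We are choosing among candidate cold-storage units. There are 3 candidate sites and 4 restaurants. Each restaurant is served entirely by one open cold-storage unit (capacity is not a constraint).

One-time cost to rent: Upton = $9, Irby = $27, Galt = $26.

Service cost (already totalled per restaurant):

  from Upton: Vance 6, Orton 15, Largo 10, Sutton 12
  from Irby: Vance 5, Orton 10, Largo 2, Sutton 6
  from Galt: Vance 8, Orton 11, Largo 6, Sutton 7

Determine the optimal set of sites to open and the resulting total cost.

Open Irby only; minimum total cost 50.

For any fixed open set, each restaurant goes to its cheapest open site; total = fixed + service.
{Irby}: Vance→Irby 5, Orton→Irby 10, Largo→Irby 2, Sutton→Irby 6. Service 23; fixed 27; total 50.
{Upton}: service 43 + fixed 9 = 52
{Galt}: service 32 + fixed 26 = 58
{Upton, Irby, Galt}: Vance→Irby 5, Orton→Irby 10, Largo→Irby 2, Sutton→Irby 6. Service 23; fixed 62; total 85.
No other subset beats 50.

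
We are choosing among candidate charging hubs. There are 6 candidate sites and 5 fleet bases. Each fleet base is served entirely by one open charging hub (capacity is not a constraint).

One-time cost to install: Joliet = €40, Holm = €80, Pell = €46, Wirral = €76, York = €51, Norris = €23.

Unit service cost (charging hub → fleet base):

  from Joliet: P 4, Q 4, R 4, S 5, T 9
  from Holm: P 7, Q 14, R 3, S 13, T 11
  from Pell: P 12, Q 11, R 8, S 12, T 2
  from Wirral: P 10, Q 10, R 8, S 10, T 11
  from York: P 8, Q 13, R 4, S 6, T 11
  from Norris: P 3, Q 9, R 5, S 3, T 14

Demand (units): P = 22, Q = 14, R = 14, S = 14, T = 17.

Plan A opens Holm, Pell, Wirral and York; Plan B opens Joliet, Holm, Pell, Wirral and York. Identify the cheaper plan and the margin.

Plan B is cheaper by 124.

Plan A: {Holm, Pell, Wirral, York}: P→Holm 7·22=154, Q→Wirral 10·14=140, R→Holm 3·14=42, S→York 6·14=84, T→Pell 2·17=34. Service 454; fixed 253; total 707.
Plan B: {Joliet, Holm, Pell, Wirral, York}: P→Joliet 4·22=88, Q→Joliet 4·14=56, R→Holm 3·14=42, S→Joliet 5·14=70, T→Pell 2·17=34. Service 290; fixed 293; total 583.
Difference: |707 − 583| = 124.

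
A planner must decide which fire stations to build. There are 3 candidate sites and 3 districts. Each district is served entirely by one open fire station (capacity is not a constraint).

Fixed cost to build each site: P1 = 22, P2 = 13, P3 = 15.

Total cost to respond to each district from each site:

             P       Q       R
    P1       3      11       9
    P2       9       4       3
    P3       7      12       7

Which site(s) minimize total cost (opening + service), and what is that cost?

For any fixed open set, each district goes to its cheapest open site; total = fixed + service.
{P2}: P→P2 9, Q→P2 4, R→P2 3. Service 16; fixed 13; total 29.
{P3}: service 26 + fixed 15 = 41
{P2, P3}: P→P3 7, Q→P2 4, R→P2 3. Service 14; fixed 28; total 42.
{P1, P2, P3}: P→P1 3, Q→P2 4, R→P2 3. Service 10; fixed 50; total 60.
No other subset beats 29.

Open P2 only; minimum total cost 29.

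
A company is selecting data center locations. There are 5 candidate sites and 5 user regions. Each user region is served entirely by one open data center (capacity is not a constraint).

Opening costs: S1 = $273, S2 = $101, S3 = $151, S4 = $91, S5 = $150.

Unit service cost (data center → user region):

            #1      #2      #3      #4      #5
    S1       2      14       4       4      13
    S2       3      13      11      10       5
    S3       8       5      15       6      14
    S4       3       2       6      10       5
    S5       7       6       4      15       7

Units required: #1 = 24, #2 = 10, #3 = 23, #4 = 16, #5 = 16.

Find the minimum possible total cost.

Minimum total cost: 561

For any fixed open set, each user region goes to its cheapest open site; total = fixed + service.
{S4}: #1→S4 3·24=72, #2→S4 2·10=20, #3→S4 6·23=138, #4→S4 10·16=160, #5→S4 5·16=80. Service 470; fixed 91; total 561.
{S3, S4}: #1→S4 3·24=72, #2→S4 2·10=20, #3→S4 6·23=138, #4→S3 6·16=96, #5→S4 5·16=80. Service 406; fixed 242; total 648.
{S2, S4}: #1→S2 3·24=72, #2→S4 2·10=20, #3→S4 6·23=138, #4→S2 10·16=160, #5→S2 5·16=80. Service 470; fixed 192; total 662.
{S1, S2, S3, S4, S5}: service 304 + fixed 766 = 1070
No other subset beats 561.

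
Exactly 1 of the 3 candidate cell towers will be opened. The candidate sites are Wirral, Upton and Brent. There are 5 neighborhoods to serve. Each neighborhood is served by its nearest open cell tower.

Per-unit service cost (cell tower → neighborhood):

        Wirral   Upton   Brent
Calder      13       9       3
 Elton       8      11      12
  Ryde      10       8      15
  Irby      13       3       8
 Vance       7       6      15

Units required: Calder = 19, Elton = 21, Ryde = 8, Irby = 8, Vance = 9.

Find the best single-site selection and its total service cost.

Choose Upton only; total service cost 544.

With exactly 1 open, each neighborhood uses its cheapest among the chosen.
{Upton}: Calder→Upton 9·19=171, Elton→Upton 11·21=231, Ryde→Upton 8·8=64, Irby→Upton 3·8=24, Vance→Upton 6·9=54. Service cost 544.
{Brent}: service cost 628
{Wirral}: service cost 662
Among all 3 size-1 choices, {Upton} is lowest.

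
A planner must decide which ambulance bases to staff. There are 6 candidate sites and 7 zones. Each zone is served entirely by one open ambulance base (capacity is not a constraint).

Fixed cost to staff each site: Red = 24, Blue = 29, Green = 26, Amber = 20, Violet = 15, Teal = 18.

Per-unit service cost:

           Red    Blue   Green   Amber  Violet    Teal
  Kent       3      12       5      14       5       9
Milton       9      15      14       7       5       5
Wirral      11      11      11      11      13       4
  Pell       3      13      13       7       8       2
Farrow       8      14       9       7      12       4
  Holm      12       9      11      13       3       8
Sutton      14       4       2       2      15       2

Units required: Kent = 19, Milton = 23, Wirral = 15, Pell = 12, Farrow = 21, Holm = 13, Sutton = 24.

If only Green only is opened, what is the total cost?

Total cost: 1144

Each zone is assigned to its cheapest site among the open ones.
{Green}: Kent→Green 5·19=95, Milton→Green 14·23=322, Wirral→Green 11·15=165, Pell→Green 13·12=156, Farrow→Green 9·21=189, Holm→Green 11·13=143, Sutton→Green 2·24=48. Service 1118; fixed 26; total 1144.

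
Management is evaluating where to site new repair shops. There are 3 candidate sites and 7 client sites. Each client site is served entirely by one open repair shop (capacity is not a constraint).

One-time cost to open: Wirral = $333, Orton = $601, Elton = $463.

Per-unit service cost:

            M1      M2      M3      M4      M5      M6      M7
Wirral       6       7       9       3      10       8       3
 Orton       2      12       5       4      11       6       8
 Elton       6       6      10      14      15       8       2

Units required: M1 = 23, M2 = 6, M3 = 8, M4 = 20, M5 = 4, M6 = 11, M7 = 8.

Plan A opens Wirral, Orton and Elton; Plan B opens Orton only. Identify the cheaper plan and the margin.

Plan A: {Wirral, Orton, Elton}: M1→Orton 2·23=46, M2→Elton 6·6=36, M3→Orton 5·8=40, M4→Wirral 3·20=60, M5→Wirral 10·4=40, M6→Orton 6·11=66, M7→Elton 2·8=16. Service 304; fixed 1397; total 1701.
Plan B: {Orton}: M1→Orton 2·23=46, M2→Orton 12·6=72, M3→Orton 5·8=40, M4→Orton 4·20=80, M5→Orton 11·4=44, M6→Orton 6·11=66, M7→Orton 8·8=64. Service 412; fixed 601; total 1013.
Difference: |1701 − 1013| = 688.

Plan B is cheaper by 688.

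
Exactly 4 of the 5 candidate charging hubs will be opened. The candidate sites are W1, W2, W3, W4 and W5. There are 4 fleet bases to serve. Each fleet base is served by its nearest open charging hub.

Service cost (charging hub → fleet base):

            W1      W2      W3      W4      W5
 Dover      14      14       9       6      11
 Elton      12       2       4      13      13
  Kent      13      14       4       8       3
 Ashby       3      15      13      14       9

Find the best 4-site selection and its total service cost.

With exactly 4 open, each fleet base uses its cheapest among the chosen.
{W1, W2, W4, W5}: Dover→W4 6, Elton→W2 2, Kent→W5 3, Ashby→W1 3. Service cost 14.
{W1, W2, W3, W4}: service cost 15
{W1, W3, W4, W5}: service cost 16
Among all 5 size-4 choices, {W1, W2, W4, W5} is lowest.

Choose W1, W2, W4 and W5; total service cost 14.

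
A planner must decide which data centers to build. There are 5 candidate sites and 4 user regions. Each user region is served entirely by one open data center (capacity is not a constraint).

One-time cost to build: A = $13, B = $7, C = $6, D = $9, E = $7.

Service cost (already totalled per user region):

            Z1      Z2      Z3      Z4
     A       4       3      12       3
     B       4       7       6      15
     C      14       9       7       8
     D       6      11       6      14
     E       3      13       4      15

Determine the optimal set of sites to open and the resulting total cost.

Open A and E; minimum total cost 33.

For any fixed open set, each user region goes to its cheapest open site; total = fixed + service.
{A, E}: Z1→E 3, Z2→A 3, Z3→E 4, Z4→A 3. Service 13; fixed 20; total 33.
{A}: service 22 + fixed 13 = 35
{A, B}: service 16 + fixed 20 = 36
{A, B, C, D, E}: service 13 + fixed 42 = 55
No other subset beats 33.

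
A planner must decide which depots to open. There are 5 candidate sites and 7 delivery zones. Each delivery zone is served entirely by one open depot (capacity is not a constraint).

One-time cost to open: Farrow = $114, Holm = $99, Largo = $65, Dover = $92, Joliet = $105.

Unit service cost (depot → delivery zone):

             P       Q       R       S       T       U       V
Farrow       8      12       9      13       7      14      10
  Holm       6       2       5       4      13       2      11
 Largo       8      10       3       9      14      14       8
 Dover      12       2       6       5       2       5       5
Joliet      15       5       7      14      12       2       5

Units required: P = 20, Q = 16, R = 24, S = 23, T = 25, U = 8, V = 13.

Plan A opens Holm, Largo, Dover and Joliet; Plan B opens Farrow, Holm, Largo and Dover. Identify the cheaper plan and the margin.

Plan A is cheaper by 9.

Plan A: {Holm, Largo, Dover, Joliet}: P→Holm 6·20=120, Q→Holm 2·16=32, R→Largo 3·24=72, S→Holm 4·23=92, T→Dover 2·25=50, U→Holm 2·8=16, V→Dover 5·13=65. Service 447; fixed 361; total 808.
Plan B: {Farrow, Holm, Largo, Dover}: P→Holm 6·20=120, Q→Holm 2·16=32, R→Largo 3·24=72, S→Holm 4·23=92, T→Dover 2·25=50, U→Holm 2·8=16, V→Dover 5·13=65. Service 447; fixed 370; total 817.
Difference: |808 − 817| = 9.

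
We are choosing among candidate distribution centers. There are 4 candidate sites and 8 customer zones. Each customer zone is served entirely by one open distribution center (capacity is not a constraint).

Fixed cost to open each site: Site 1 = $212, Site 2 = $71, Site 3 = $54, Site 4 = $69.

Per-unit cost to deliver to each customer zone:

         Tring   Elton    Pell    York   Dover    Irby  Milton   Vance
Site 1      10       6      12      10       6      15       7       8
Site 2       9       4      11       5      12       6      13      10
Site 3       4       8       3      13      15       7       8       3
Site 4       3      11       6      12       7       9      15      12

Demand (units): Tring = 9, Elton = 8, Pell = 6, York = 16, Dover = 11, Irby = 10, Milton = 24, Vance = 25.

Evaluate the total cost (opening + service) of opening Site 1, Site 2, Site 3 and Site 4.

Each customer zone is assigned to its cheapest site among the open ones.
{Site 1, Site 2, Site 3, Site 4}: Tring→Site 4 3·9=27, Elton→Site 2 4·8=32, Pell→Site 3 3·6=18, York→Site 2 5·16=80, Dover→Site 1 6·11=66, Irby→Site 2 6·10=60, Milton→Site 1 7·24=168, Vance→Site 3 3·25=75. Service 526; fixed 406; total 932.

Total cost: 932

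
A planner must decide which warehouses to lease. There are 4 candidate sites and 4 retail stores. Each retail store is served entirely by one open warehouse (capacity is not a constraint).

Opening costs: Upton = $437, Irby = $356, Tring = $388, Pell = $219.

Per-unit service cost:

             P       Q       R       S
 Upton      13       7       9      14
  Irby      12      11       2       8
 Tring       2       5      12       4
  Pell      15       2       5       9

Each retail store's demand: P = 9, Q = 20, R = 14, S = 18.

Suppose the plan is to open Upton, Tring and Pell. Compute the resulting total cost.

Total cost: 1244

Each retail store is assigned to its cheapest site among the open ones.
{Upton, Tring, Pell}: P→Tring 2·9=18, Q→Pell 2·20=40, R→Pell 5·14=70, S→Tring 4·18=72. Service 200; fixed 1044; total 1244.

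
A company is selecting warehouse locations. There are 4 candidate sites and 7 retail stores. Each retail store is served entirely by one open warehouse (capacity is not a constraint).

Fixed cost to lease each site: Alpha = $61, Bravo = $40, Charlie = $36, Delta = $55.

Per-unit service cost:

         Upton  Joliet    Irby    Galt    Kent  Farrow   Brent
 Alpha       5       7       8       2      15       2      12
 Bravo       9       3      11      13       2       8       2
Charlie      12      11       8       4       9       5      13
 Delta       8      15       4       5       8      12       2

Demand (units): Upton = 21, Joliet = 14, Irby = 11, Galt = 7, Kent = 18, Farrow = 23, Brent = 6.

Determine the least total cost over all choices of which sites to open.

Minimum total cost: 444

For any fixed open set, each retail store goes to its cheapest open site; total = fixed + service.
{Alpha, Bravo}: Upton→Alpha 5·21=105, Joliet→Bravo 3·14=42, Irby→Alpha 8·11=88, Galt→Alpha 2·7=14, Kent→Bravo 2·18=36, Farrow→Alpha 2·23=46, Brent→Bravo 2·6=12. Service 343; fixed 101; total 444.
{Alpha, Bravo, Delta}: service 299 + fixed 156 = 455
{Alpha, Bravo, Charlie}: service 343 + fixed 137 = 480
{Alpha, Bravo, Charlie, Delta}: Upton→Alpha 5·21=105, Joliet→Bravo 3·14=42, Irby→Delta 4·11=44, Galt→Alpha 2·7=14, Kent→Bravo 2·18=36, Farrow→Alpha 2·23=46, Brent→Bravo 2·6=12. Service 299; fixed 192; total 491.
No other subset beats 444.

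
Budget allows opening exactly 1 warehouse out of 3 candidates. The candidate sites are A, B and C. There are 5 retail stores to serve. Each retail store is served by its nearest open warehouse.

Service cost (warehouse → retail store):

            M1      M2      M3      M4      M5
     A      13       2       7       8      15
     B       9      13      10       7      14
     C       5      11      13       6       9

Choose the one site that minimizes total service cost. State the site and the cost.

With exactly 1 open, each retail store uses its cheapest among the chosen.
{C}: M1→C 5, M2→C 11, M3→C 13, M4→C 6, M5→C 9. Service cost 44.
{A}: service cost 45
{B}: service cost 53
Among all 3 size-1 choices, {C} is lowest.

Choose C only; total service cost 44.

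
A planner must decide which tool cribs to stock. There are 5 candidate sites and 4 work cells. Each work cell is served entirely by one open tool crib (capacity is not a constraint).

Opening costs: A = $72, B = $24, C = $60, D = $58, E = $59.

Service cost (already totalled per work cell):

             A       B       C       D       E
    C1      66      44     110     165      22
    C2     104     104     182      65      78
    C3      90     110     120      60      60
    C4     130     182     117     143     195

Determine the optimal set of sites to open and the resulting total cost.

Open B and D; minimum total cost 394.

For any fixed open set, each work cell goes to its cheapest open site; total = fixed + service.
{B, D}: C1→B 44, C2→D 65, C3→D 60, C4→D 143. Service 312; fixed 82; total 394.
{C, E}: service 277 + fixed 119 = 396
{D, E}: C1→E 22, C2→D 65, C3→D 60, C4→D 143. Service 290; fixed 117; total 407.
{A, B, C, D, E}: C1→E 22, C2→D 65, C3→D 60, C4→C 117. Service 264; fixed 273; total 537.
No other subset beats 394.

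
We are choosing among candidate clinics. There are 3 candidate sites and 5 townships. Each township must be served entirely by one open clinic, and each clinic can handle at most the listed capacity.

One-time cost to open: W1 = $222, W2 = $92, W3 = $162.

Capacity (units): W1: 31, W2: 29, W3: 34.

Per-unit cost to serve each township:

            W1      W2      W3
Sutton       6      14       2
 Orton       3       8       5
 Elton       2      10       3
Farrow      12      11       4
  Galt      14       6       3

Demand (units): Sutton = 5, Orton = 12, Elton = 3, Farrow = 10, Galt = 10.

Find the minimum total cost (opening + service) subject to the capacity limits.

Open {W2, W3}: Sutton→W3 2·5=10, Orton→W3 5·12=60, Elton→W3 3·3=9, Farrow→W3 4·10=40, Galt→W2 6·10=60.
Loads: W2 carries 10/29, W3 carries 30/34. Service 179; fixed 254; total 433.
Next best feasible plan costs 439.

Minimum total cost: 433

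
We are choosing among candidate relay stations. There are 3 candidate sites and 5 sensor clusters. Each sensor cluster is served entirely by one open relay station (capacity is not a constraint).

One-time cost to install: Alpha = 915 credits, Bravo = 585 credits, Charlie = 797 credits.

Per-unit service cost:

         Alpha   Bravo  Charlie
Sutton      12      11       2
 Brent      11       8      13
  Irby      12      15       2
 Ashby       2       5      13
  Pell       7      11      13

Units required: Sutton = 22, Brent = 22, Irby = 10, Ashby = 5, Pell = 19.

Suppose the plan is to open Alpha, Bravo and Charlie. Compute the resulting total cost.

Total cost: 2680

Each sensor cluster is assigned to its cheapest site among the open ones.
{Alpha, Bravo, Charlie}: Sutton→Charlie 2·22=44, Brent→Bravo 8·22=176, Irby→Charlie 2·10=20, Ashby→Alpha 2·5=10, Pell→Alpha 7·19=133. Service 383; fixed 2297; total 2680.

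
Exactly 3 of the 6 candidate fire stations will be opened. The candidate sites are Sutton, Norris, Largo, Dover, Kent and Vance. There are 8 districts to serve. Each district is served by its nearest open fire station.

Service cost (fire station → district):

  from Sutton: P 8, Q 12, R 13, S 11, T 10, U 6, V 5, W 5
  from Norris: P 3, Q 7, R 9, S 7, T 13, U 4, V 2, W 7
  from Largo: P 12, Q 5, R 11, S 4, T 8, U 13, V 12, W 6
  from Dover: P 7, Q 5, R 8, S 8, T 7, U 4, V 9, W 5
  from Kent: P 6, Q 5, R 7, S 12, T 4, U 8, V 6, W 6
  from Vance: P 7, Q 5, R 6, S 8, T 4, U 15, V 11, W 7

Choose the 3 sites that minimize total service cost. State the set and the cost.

With exactly 3 open, each district uses its cheapest among the chosen.
{Norris, Largo, Vance}: P→Norris 3, Q→Largo 5, R→Vance 6, S→Largo 4, T→Vance 4, U→Norris 4, V→Norris 2, W→Largo 6. Service cost 34.
{Norris, Largo, Kent}: service cost 35
{Sutton, Norris, Vance}: service cost 36
Among all 20 size-3 choices, {Norris, Largo, Vance} is lowest.

Choose Norris, Largo and Vance; total service cost 34.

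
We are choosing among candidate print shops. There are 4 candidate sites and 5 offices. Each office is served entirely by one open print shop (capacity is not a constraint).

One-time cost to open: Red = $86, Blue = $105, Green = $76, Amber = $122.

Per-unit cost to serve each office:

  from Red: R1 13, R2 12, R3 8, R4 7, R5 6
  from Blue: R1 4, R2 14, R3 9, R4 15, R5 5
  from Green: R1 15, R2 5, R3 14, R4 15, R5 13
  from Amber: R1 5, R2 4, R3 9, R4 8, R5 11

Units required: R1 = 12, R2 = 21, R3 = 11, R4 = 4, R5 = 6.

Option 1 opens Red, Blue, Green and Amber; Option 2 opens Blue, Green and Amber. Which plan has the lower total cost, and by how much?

Option 1: {Red, Blue, Green, Amber}: R1→Blue 4·12=48, R2→Amber 4·21=84, R3→Red 8·11=88, R4→Red 7·4=28, R5→Blue 5·6=30. Service 278; fixed 389; total 667.
Option 2: {Blue, Green, Amber}: R1→Blue 4·12=48, R2→Amber 4·21=84, R3→Blue 9·11=99, R4→Amber 8·4=32, R5→Blue 5·6=30. Service 293; fixed 303; total 596.
Difference: |667 − 596| = 71.

Option 2 is cheaper by 71.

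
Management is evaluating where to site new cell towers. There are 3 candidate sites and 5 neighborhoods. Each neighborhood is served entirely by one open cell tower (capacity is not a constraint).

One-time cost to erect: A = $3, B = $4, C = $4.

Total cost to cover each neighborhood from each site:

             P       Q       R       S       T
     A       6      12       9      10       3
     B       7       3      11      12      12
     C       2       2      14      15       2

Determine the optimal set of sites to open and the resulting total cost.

Open A and C; minimum total cost 32.

For any fixed open set, each neighborhood goes to its cheapest open site; total = fixed + service.
{A, C}: P→C 2, Q→C 2, R→A 9, S→A 10, T→C 2. Service 25; fixed 7; total 32.
{A, B, C}: service 25 + fixed 11 = 36
{B, C}: service 29 + fixed 8 = 37
{A}: service 40 + fixed 3 = 43
No other subset beats 32.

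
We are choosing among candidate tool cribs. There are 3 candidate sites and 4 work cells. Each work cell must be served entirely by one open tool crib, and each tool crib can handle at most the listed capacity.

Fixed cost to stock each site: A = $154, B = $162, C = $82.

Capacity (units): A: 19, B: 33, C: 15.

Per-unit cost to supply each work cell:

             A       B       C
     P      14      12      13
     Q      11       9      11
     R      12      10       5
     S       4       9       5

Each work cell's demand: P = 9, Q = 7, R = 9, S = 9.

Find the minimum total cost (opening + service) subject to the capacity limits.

Minimum total cost: 541

Open {B, C}: P→B 12·9=108, Q→B 9·7=63, R→C 5·9=45, S→B 9·9=81.
Loads: B carries 25/33, C carries 9/15. Service 297; fixed 244; total 541.
Next best feasible plan costs 550.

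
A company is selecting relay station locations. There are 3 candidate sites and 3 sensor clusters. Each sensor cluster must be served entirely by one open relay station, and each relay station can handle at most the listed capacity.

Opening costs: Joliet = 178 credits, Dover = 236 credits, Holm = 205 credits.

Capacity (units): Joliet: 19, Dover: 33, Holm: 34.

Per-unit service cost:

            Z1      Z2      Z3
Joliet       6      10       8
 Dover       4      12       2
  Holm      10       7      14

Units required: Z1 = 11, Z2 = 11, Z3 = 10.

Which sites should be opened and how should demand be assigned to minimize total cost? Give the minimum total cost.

Open {Dover}: Z1→Dover 4·11=44, Z2→Dover 12·11=132, Z3→Dover 2·10=20.
Loads: Dover carries 32/33. Service 196; fixed 236; total 432.
Next best feasible plan costs 532.

Minimum total cost: 432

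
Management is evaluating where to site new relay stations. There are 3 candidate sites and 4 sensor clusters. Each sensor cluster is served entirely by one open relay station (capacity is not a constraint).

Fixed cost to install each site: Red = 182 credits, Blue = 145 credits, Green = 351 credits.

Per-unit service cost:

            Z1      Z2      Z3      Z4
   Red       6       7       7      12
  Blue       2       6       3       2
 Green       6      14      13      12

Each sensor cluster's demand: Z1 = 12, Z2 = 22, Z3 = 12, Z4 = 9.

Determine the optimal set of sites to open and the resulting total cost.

For any fixed open set, each sensor cluster goes to its cheapest open site; total = fixed + service.
{Blue}: Z1→Blue 2·12=24, Z2→Blue 6·22=132, Z3→Blue 3·12=36, Z4→Blue 2·9=18. Service 210; fixed 145; total 355.
{Red, Blue}: Z1→Blue 2·12=24, Z2→Blue 6·22=132, Z3→Blue 3·12=36, Z4→Blue 2·9=18. Service 210; fixed 327; total 537.
{Red}: Z1→Red 6·12=72, Z2→Red 7·22=154, Z3→Red 7·12=84, Z4→Red 12·9=108. Service 418; fixed 182; total 600.
{Red, Blue, Green}: Z1→Blue 2·12=24, Z2→Blue 6·22=132, Z3→Blue 3·12=36, Z4→Blue 2·9=18. Service 210; fixed 678; total 888.
No other subset beats 355.

Open Blue only; minimum total cost 355.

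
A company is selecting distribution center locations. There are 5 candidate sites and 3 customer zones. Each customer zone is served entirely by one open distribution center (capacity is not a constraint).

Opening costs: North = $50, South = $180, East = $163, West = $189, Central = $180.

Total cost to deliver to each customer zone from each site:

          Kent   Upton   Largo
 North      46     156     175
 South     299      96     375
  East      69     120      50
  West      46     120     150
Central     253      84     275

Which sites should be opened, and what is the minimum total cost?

For any fixed open set, each customer zone goes to its cheapest open site; total = fixed + service.
{East}: Kent→East 69, Upton→East 120, Largo→East 50. Service 239; fixed 163; total 402.
{North}: service 377 + fixed 50 = 427
{North, East}: Kent→North 46, Upton→East 120, Largo→East 50. Service 216; fixed 213; total 429.
{North, South, East, West, Central}: service 180 + fixed 762 = 942
No other subset beats 402.

Open East only; minimum total cost 402.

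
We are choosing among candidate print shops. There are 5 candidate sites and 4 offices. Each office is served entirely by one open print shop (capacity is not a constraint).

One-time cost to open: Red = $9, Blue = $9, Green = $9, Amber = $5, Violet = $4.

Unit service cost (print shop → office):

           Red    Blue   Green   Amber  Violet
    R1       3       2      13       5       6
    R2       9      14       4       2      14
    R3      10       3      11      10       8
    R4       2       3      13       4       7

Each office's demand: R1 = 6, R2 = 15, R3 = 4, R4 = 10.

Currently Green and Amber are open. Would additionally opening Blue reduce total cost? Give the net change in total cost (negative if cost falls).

Current service cost with {Green, Amber}: 140.
Adding Blue: each office re-picks its cheapest; new service cost 84, saving 56.
Extra fixed cost: 9. Net change = 9 − 56 = -47.
(Totals: 154 → 107.)

Yes — net change −47 (cost falls by 47).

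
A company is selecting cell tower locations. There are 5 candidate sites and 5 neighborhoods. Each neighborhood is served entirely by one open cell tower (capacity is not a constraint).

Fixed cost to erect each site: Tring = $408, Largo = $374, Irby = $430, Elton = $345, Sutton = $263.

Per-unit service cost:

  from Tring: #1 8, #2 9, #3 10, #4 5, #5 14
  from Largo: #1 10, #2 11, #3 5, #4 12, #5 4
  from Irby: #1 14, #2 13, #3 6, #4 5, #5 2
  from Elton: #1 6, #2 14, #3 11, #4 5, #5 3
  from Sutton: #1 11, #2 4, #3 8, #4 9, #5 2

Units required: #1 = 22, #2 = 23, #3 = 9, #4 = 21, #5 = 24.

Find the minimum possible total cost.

For any fixed open set, each neighborhood goes to its cheapest open site; total = fixed + service.
{Sutton}: #1→Sutton 11·22=242, #2→Sutton 4·23=92, #3→Sutton 8·9=72, #4→Sutton 9·21=189, #5→Sutton 2·24=48. Service 643; fixed 263; total 906.
{Elton, Sutton}: service 449 + fixed 608 = 1057
{Elton}: service 730 + fixed 345 = 1075
{Tring, Largo, Irby, Elton, Sutton}: #1→Elton 6·22=132, #2→Sutton 4·23=92, #3→Largo 5·9=45, #4→Tring 5·21=105, #5→Irby 2·24=48. Service 422; fixed 1820; total 2242.
No other subset beats 906.

Minimum total cost: 906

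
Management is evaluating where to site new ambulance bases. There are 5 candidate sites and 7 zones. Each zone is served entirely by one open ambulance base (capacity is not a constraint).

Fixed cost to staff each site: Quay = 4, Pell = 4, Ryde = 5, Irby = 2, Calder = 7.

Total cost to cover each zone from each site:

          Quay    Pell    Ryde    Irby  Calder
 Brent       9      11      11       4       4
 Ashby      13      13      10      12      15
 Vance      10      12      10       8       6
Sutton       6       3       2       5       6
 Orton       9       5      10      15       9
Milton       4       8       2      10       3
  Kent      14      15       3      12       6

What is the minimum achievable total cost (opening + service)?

Minimum total cost: 45

For any fixed open set, each zone goes to its cheapest open site; total = fixed + service.
{Pell, Ryde, Irby}: Brent→Irby 4, Ashby→Ryde 10, Vance→Irby 8, Sutton→Ryde 2, Orton→Pell 5, Milton→Ryde 2, Kent→Ryde 3. Service 34; fixed 11; total 45.
{Ryde, Irby}: Brent→Irby 4, Ashby→Ryde 10, Vance→Irby 8, Sutton→Ryde 2, Orton→Ryde 10, Milton→Ryde 2, Kent→Ryde 3. Service 39; fixed 7; total 46.
{Pell, Ryde, Calder}: service 32 + fixed 16 = 48
{Quay, Pell, Ryde, Irby, Calder}: service 32 + fixed 22 = 54
No other subset beats 45.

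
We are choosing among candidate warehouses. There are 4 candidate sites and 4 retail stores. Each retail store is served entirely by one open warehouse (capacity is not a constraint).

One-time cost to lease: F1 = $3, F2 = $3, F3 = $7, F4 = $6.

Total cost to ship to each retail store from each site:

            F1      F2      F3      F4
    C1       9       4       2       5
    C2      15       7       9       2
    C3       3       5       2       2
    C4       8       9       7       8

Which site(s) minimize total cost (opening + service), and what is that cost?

For any fixed open set, each retail store goes to its cheapest open site; total = fixed + service.
{F4}: C1→F4 5, C2→F4 2, C3→F4 2, C4→F4 8. Service 17; fixed 6; total 23.
{F2, F4}: C1→F2 4, C2→F4 2, C3→F4 2, C4→F4 8. Service 16; fixed 9; total 25.
{F1, F4}: service 17 + fixed 9 = 26
{F1, F2, F3, F4}: service 13 + fixed 19 = 32
No other subset beats 23.

Open F4 only; minimum total cost 23.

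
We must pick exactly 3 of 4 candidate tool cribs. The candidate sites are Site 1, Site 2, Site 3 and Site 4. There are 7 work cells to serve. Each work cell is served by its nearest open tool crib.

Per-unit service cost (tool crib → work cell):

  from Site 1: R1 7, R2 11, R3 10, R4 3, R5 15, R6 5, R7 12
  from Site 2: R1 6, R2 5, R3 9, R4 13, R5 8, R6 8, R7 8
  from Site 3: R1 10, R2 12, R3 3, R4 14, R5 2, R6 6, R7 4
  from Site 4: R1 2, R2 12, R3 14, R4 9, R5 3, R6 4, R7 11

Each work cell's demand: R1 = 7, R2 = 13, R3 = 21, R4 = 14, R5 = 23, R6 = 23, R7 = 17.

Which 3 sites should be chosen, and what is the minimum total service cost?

Choose Site 1, Site 2 and Site 3; total service cost 441.

With exactly 3 open, each work cell uses its cheapest among the chosen.
{Site 1, Site 2, Site 3}: R1→Site 2 6·7=42, R2→Site 2 5·13=65, R3→Site 3 3·21=63, R4→Site 1 3·14=42, R5→Site 3 2·23=46, R6→Site 1 5·23=115, R7→Site 3 4·17=68. Service cost 441.
{Site 1, Site 3, Site 4}: service cost 468
{Site 2, Site 3, Site 4}: service cost 474
Among all 4 size-3 choices, {Site 1, Site 2, Site 3} is lowest.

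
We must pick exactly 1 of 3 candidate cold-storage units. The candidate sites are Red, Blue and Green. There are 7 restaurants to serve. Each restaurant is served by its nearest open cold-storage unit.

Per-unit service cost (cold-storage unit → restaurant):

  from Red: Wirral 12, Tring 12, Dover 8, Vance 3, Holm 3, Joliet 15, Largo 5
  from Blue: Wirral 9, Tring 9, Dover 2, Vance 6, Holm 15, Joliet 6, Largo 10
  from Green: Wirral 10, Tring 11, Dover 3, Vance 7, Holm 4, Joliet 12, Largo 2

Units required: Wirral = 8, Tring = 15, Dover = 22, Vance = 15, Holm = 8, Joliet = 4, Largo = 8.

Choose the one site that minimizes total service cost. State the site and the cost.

With exactly 1 open, each restaurant uses its cheapest among the chosen.
{Green}: Wirral→Green 10·8=80, Tring→Green 11·15=165, Dover→Green 3·22=66, Vance→Green 7·15=105, Holm→Green 4·8=32, Joliet→Green 12·4=48, Largo→Green 2·8=16. Service cost 512.
{Blue}: service cost 565
{Red}: service cost 621
Among all 3 size-1 choices, {Green} is lowest.

Choose Green only; total service cost 512.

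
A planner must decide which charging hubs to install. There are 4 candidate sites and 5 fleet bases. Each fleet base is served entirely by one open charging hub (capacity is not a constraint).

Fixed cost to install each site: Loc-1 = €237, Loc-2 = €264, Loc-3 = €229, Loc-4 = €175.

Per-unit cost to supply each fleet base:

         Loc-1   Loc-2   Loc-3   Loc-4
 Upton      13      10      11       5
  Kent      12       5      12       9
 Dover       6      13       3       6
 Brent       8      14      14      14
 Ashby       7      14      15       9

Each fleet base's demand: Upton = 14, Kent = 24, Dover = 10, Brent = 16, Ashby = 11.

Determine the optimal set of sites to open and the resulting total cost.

Open Loc-4 only; minimum total cost 844.

For any fixed open set, each fleet base goes to its cheapest open site; total = fixed + service.
{Loc-4}: Upton→Loc-4 5·14=70, Kent→Loc-4 9·24=216, Dover→Loc-4 6·10=60, Brent→Loc-4 14·16=224, Ashby→Loc-4 9·11=99. Service 669; fixed 175; total 844.
{Loc-1, Loc-4}: service 551 + fixed 412 = 963
{Loc-1}: service 735 + fixed 237 = 972
{Loc-1, Loc-2, Loc-3, Loc-4}: Upton→Loc-4 5·14=70, Kent→Loc-2 5·24=120, Dover→Loc-3 3·10=30, Brent→Loc-1 8·16=128, Ashby→Loc-1 7·11=77. Service 425; fixed 905; total 1330.
No other subset beats 844.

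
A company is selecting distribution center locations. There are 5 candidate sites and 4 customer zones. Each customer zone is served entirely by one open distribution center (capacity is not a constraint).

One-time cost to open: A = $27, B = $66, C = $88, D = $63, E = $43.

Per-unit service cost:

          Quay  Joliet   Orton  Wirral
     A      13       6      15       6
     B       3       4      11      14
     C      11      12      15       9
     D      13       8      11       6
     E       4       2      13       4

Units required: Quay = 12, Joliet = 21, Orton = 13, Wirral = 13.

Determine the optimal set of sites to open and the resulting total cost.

For any fixed open set, each customer zone goes to its cheapest open site; total = fixed + service.
{E}: Quay→E 4·12=48, Joliet→E 2·21=42, Orton→E 13·13=169, Wirral→E 4·13=52. Service 311; fixed 43; total 354.
{A, E}: service 311 + fixed 70 = 381
{B, E}: Quay→B 3·12=36, Joliet→E 2·21=42, Orton→B 11·13=143, Wirral→E 4·13=52. Service 273; fixed 109; total 382.
{A, B, C, D, E}: Quay→B 3·12=36, Joliet→E 2·21=42, Orton→B 11·13=143, Wirral→E 4·13=52. Service 273; fixed 287; total 560.
No other subset beats 354.

Open E only; minimum total cost 354.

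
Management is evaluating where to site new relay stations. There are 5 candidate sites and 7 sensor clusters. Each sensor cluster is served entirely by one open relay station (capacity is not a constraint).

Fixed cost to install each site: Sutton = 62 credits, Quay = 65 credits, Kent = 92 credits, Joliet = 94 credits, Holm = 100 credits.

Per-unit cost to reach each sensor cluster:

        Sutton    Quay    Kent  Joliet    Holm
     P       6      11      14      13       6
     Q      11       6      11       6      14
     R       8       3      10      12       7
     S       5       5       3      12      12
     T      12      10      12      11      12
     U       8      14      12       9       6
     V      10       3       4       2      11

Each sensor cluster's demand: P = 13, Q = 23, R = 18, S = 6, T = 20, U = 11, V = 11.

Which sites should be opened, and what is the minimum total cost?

Open Sutton and Quay; minimum total cost 748.

For any fixed open set, each sensor cluster goes to its cheapest open site; total = fixed + service.
{Sutton, Quay}: P→Sutton 6·13=78, Q→Quay 6·23=138, R→Quay 3·18=54, S→Sutton 5·6=30, T→Quay 10·20=200, U→Sutton 8·11=88, V→Quay 3·11=33. Service 621; fixed 127; total 748.
{Quay, Holm}: P→Holm 6·13=78, Q→Quay 6·23=138, R→Quay 3·18=54, S→Quay 5·6=30, T→Quay 10·20=200, U→Holm 6·11=66, V→Quay 3·11=33. Service 599; fixed 165; total 764.
{Quay}: service 752 + fixed 65 = 817
{Sutton, Quay, Kent, Joliet, Holm}: service 576 + fixed 413 = 989
No other subset beats 748.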